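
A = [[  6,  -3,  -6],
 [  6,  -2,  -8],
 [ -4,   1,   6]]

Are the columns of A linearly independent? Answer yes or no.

Row reduce A to echelon form.
R2 ← R2 − R1: [0, 1, -2]
R3 ← R3 + (2/3)·R1: [0, -1, 2]
R3 ← R3 + R2: [0, 0, 0]
2 pivots among 3 columns.
Only 2 < 3 pivot columns, so the columns are linearly dependent.

no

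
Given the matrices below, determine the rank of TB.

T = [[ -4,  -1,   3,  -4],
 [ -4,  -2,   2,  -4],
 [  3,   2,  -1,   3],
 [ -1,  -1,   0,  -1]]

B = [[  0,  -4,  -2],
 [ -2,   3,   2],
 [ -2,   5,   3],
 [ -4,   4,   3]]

2

First compute TB:
[[ 12,  12,   3],
 [ 16,   4,  -2],
 [-14,   1,   4],
 [  6,  -3,  -3]]
Now row reduce the product.
R2 ← R2 − (4/3)·R1: [0, -12, -6]
R3 ← R3 + (7/6)·R1: [0, 15, 15/2]
R4 ← R4 − (1/2)·R1: [0, -9, -9/2]
R3 ← R3 + (5/4)·R2: [0, 0, 0]
R4 ← R4 − (3/4)·R2: [0, 0, 0]
2 nonzero rows, so rank(TB) = 2.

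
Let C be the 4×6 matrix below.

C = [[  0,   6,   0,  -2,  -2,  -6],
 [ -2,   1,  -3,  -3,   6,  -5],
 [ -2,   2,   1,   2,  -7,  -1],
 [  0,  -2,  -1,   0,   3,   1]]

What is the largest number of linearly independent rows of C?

Row reduce to echelon form.
Swap R1 ↔ R2
R3 ← R3 − R1: [0, 1, 4, 5, -13, 4]
R3 ← R3 − (1/6)·R2: [0, 0, 4, 16/3, -38/3, 5]
R4 ← R4 + (1/3)·R2: [0, 0, -1, -2/3, 7/3, -1]
R4 ← R4 + (1/4)·R3: [0, 0, 0, 2/3, -5/6, 1/4]
Echelon form has 4 nonzero rows, so rank(C) = 4.
The rank gives the maximum number of linearly independent rows: 4.

4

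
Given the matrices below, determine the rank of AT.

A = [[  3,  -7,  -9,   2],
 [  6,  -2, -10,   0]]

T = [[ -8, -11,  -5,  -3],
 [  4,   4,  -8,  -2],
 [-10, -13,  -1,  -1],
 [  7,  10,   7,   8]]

2

First compute AT:
[[ 52,  76,  64,  30],
 [ 44,  56,  -4,  -4]]
Now row reduce the product.
R2 ← R2 − (11/13)·R1: [0, -108/13, -756/13, -382/13]
2 nonzero rows, so rank(AT) = 2.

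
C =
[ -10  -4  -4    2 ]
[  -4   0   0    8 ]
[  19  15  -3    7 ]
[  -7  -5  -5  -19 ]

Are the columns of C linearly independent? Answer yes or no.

Row reduce C to echelon form.
R2 ← R2 − (2/5)·R1: [0, 8/5, 8/5, 36/5]
R3 ← R3 + (19/10)·R1: [0, 37/5, -53/5, 54/5]
R4 ← R4 − (7/10)·R1: [0, -11/5, -11/5, -102/5]
R3 ← R3 − (37/8)·R2: [0, 0, -18, -45/2]
R4 ← R4 + (11/8)·R2: [0, 0, 0, -21/2]
4 pivots among 4 columns.
Every column is a pivot column, so the columns are linearly independent.

yes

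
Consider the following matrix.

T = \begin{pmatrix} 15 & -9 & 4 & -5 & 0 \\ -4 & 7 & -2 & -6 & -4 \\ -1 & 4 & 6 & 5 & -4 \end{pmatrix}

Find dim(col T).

3

Row reduce to echelon form.
R2 ← R2 + (4/15)·R1: [0, 23/5, -14/15, -22/3, -4]
R3 ← R3 + (1/15)·R1: [0, 17/5, 94/15, 14/3, -4]
R3 ← R3 − (17/23)·R2: [0, 0, 160/23, 232/23, -24/23]
Echelon form has 3 nonzero rows, so rank(T) = 3.
The column space has dimension equal to the rank: 3.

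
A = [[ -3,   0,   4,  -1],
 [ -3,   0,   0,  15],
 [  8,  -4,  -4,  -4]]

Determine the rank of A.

3

Row reduce to echelon form.
R2 ← R2 − R1: [0, 0, -4, 16]
R3 ← R3 + (8/3)·R1: [0, -4, 20/3, -20/3]
Swap R2 ↔ R3
Echelon form has 3 nonzero rows, so rank(A) = 3.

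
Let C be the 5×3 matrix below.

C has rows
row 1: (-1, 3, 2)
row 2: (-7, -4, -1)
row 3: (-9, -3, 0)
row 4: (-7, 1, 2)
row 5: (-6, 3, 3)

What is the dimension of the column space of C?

Row reduce to echelon form.
R2 ← R2 − (7)·R1: [0, -25, -15]
R3 ← R3 − (9)·R1: [0, -30, -18]
R4 ← R4 − (7)·R1: [0, -20, -12]
R5 ← R5 − (6)·R1: [0, -15, -9]
R3 ← R3 − (6/5)·R2: [0, 0, 0]
R4 ← R4 − (4/5)·R2: [0, 0, 0]
R5 ← R5 − (3/5)·R2: [0, 0, 0]
Echelon form has 2 nonzero rows, so rank(C) = 2.
The column space has dimension equal to the rank: 2.

2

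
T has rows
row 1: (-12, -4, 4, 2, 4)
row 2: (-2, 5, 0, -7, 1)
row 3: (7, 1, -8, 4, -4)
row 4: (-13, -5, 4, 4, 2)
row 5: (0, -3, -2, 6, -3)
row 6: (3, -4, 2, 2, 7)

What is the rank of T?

4

Row reduce to echelon form.
R2 ← R2 − (1/6)·R1: [0, 17/3, -2/3, -22/3, 1/3]
R3 ← R3 + (7/12)·R1: [0, -4/3, -17/3, 31/6, -5/3]
R4 ← R4 − (13/12)·R1: [0, -2/3, -1/3, 11/6, -7/3]
R6 ← R6 + (1/4)·R1: [0, -5, 3, 5/2, 8]
R3 ← R3 + (4/17)·R2: [0, 0, -99/17, 117/34, -27/17]
R4 ← R4 + (2/17)·R2: [0, 0, -7/17, 33/34, -39/17]
R5 ← R5 + (9/17)·R2: [0, 0, -40/17, 36/17, -48/17]
R6 ← R6 + (15/17)·R2: [0, 0, 41/17, -135/34, 141/17]
R4 ← R4 − (7/99)·R3: [0, 0, 0, 8/11, -24/11]
R5 ← R5 − (40/99)·R3: [0, 0, 0, 8/11, -24/11]
R6 ← R6 + (41/99)·R3: [0, 0, 0, -28/11, 84/11]
R5 ← R5 − R4: [0, 0, 0, 0, 0]
R6 ← R6 + (7/2)·R4: [0, 0, 0, 0, 0]
Echelon form has 4 nonzero rows, so rank(T) = 4.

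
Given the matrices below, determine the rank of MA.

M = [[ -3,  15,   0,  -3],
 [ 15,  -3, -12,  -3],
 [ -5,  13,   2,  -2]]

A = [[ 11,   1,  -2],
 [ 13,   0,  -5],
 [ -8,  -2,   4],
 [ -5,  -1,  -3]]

2

First compute MA:
[[177,   0, -60],
 [237,  42, -54],
 [108,  -7, -41]]
Now row reduce the product.
R2 ← R2 − (79/59)·R1: [0, 42, 1554/59]
R3 ← R3 − (36/59)·R1: [0, -7, -259/59]
R3 ← R3 + (1/6)·R2: [0, 0, 0]
2 nonzero rows, so rank(MA) = 2.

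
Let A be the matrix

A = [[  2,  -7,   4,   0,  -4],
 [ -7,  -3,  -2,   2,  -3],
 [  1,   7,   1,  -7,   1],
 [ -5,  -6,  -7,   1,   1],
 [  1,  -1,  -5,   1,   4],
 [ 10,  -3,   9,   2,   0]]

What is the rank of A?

Row reduce to echelon form.
R2 ← R2 + (7/2)·R1: [0, -55/2, 12, 2, -17]
R3 ← R3 − (1/2)·R1: [0, 21/2, -1, -7, 3]
R4 ← R4 + (5/2)·R1: [0, -47/2, 3, 1, -9]
R5 ← R5 − (1/2)·R1: [0, 5/2, -7, 1, 6]
R6 ← R6 − (5)·R1: [0, 32, -11, 2, 20]
R3 ← R3 + (21/55)·R2: [0, 0, 197/55, -343/55, -192/55]
R4 ← R4 − (47/55)·R2: [0, 0, -399/55, -39/55, 304/55]
R5 ← R5 + (1/11)·R2: [0, 0, -65/11, 13/11, 49/11]
R6 ← R6 + (64/55)·R2: [0, 0, 163/55, 238/55, 12/55]
R4 ← R4 + (399/197)·R3: [0, 0, 0, -2628/197, -304/197]
R5 ← R5 + (325/197)·R3: [0, 0, 0, -1794/197, -257/197]
R6 ← R6 − (163/197)·R3: [0, 0, 0, 1869/197, 612/197]
R5 ← R5 − (299/438)·R4: [0, 0, 0, 0, -55/219]
R6 ← R6 + (623/876)·R4: [0, 0, 0, 0, 440/219]
R6 ← R6 + (8)·R5: [0, 0, 0, 0, 0]
Echelon form has 5 nonzero rows, so rank(A) = 5.

5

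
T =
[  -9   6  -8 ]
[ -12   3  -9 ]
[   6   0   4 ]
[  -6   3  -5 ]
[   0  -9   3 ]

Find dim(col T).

2

Row reduce to echelon form.
R2 ← R2 − (4/3)·R1: [0, -5, 5/3]
R3 ← R3 + (2/3)·R1: [0, 4, -4/3]
R4 ← R4 − (2/3)·R1: [0, -1, 1/3]
R3 ← R3 + (4/5)·R2: [0, 0, 0]
R4 ← R4 − (1/5)·R2: [0, 0, 0]
R5 ← R5 − (9/5)·R2: [0, 0, 0]
Echelon form has 2 nonzero rows, so rank(T) = 2.
The column space has dimension equal to the rank: 2.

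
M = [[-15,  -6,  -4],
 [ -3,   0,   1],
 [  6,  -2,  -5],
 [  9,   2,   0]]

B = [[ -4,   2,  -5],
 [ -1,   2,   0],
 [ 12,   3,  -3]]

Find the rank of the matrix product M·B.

First compute MB:
[[ 18, -54,  87],
 [ 24,  -3,  12],
 [-82,  -7, -15],
 [-38,  22, -45]]
Now row reduce the product.
R2 ← R2 − (4/3)·R1: [0, 69, -104]
R3 ← R3 + (41/9)·R1: [0, -253, 1144/3]
R4 ← R4 + (19/9)·R1: [0, -92, 416/3]
R3 ← R3 + (11/3)·R2: [0, 0, 0]
R4 ← R4 + (4/3)·R2: [0, 0, 0]
2 nonzero rows, so rank(MB) = 2.

2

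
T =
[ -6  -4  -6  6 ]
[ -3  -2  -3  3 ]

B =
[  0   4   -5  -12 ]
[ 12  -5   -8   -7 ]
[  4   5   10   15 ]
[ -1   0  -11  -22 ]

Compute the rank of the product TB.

First compute TB:
[[-78, -34, -64, -122],
 [-39, -17, -32, -61]]
Now row reduce the product.
R2 ← R2 − (1/2)·R1: [0, 0, 0, 0]
1 nonzero row, so rank(TB) = 1.

1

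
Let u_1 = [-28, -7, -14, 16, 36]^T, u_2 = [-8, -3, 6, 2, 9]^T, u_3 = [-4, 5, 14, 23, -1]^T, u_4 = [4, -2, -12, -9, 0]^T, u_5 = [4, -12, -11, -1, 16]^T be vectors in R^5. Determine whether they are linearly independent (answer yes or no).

Form the matrix with these vectors as rows and row reduce.
R2 ← R2 − (2/7)·R1: [0, -1, 10, -18/7, -9/7]
R3 ← R3 − (1/7)·R1: [0, 6, 16, 145/7, -43/7]
R4 ← R4 + (1/7)·R1: [0, -3, -14, -47/7, 36/7]
R5 ← R5 + (1/7)·R1: [0, -13, -13, 9/7, 148/7]
R3 ← R3 + (6)·R2: [0, 0, 76, 37/7, -97/7]
R4 ← R4 − (3)·R2: [0, 0, -44, 1, 9]
R5 ← R5 − (13)·R2: [0, 0, -143, 243/7, 265/7]
R4 ← R4 + (11/19)·R3: [0, 0, 0, 540/133, 130/133]
R5 ← R5 + (143/76)·R3: [0, 0, 0, 23759/532, 6269/532]
R5 ← R5 − (23759/2160)·R4: [0, 0, 0, 0, 223/216]
5 nonzero rows, so the 5 vectors span a space of dimension 5.
Since 5 = 5, the vectors are linearly independent.

yes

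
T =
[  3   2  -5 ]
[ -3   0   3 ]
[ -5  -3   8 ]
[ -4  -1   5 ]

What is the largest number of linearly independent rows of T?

2

Row reduce to echelon form.
R2 ← R2 + R1: [0, 2, -2]
R3 ← R3 + (5/3)·R1: [0, 1/3, -1/3]
R4 ← R4 + (4/3)·R1: [0, 5/3, -5/3]
R3 ← R3 − (1/6)·R2: [0, 0, 0]
R4 ← R4 − (5/6)·R2: [0, 0, 0]
Echelon form has 2 nonzero rows, so rank(T) = 2.
The rank gives the maximum number of linearly independent rows: 2.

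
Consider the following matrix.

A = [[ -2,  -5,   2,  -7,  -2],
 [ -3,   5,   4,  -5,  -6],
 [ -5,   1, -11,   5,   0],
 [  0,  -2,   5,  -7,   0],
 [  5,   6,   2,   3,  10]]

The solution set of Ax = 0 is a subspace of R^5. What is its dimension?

Row reduce to echelon form.
R2 ← R2 − (3/2)·R1: [0, 25/2, 1, 11/2, -3]
R3 ← R3 − (5/2)·R1: [0, 27/2, -16, 45/2, 5]
R5 ← R5 + (5/2)·R1: [0, -13/2, 7, -29/2, 5]
R3 ← R3 − (27/25)·R2: [0, 0, -427/25, 414/25, 206/25]
R4 ← R4 + (4/25)·R2: [0, 0, 129/25, -153/25, -12/25]
R5 ← R5 + (13/25)·R2: [0, 0, 188/25, -291/25, 86/25]
R4 ← R4 + (129/427)·R3: [0, 0, 0, -477/427, 858/427]
R5 ← R5 + (188/427)·R3: [0, 0, 0, -1857/427, 3018/427]
R5 ← R5 − (619/159)·R4: [0, 0, 0, 0, -40/53]
5 nonzero rows, so rank(A) = 5.
A has 5 columns; by rank–nullity, nullity = 5 − 5 = 0.

0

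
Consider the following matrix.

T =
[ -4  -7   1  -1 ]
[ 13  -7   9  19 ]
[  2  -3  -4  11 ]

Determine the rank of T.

3

Row reduce to echelon form.
R2 ← R2 + (13/4)·R1: [0, -119/4, 49/4, 63/4]
R3 ← R3 + (1/2)·R1: [0, -13/2, -7/2, 21/2]
R3 ← R3 − (26/119)·R2: [0, 0, -105/17, 120/17]
Echelon form has 3 nonzero rows, so rank(T) = 3.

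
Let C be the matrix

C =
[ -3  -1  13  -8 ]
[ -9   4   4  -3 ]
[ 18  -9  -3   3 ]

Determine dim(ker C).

2

Row reduce to echelon form.
R2 ← R2 − (3)·R1: [0, 7, -35, 21]
R3 ← R3 + (6)·R1: [0, -15, 75, -45]
R3 ← R3 + (15/7)·R2: [0, 0, 0, 0]
2 nonzero rows, so rank(C) = 2.
C has 4 columns; by rank–nullity, nullity = 4 − 2 = 2.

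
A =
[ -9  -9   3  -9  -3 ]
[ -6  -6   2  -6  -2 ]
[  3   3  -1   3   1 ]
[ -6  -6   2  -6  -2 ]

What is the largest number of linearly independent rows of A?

Row reduce to echelon form.
R2 ← R2 − (2/3)·R1: [0, 0, 0, 0, 0]
R3 ← R3 + (1/3)·R1: [0, 0, 0, 0, 0]
R4 ← R4 − (2/3)·R1: [0, 0, 0, 0, 0]
Echelon form has 1 nonzero row, so rank(A) = 1.
The rank gives the maximum number of linearly independent rows: 1.

1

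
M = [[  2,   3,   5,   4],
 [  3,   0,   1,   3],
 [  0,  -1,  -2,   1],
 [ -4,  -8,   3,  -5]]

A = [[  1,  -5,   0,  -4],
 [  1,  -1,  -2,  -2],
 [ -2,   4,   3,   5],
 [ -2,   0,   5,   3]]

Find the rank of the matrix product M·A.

First compute MA:
[[-13,   7,  29,  23],
 [ -5, -11,  18,   2],
 [  1,  -7,   1,  -5],
 [ -8,  40,   0,  32]]
Now row reduce the product.
R2 ← R2 − (5/13)·R1: [0, -178/13, 89/13, -89/13]
R3 ← R3 + (1/13)·R1: [0, -84/13, 42/13, -42/13]
R4 ← R4 − (8/13)·R1: [0, 464/13, -232/13, 232/13]
R3 ← R3 − (42/89)·R2: [0, 0, 0, 0]
R4 ← R4 + (232/89)·R2: [0, 0, 0, 0]
2 nonzero rows, so rank(MA) = 2.

2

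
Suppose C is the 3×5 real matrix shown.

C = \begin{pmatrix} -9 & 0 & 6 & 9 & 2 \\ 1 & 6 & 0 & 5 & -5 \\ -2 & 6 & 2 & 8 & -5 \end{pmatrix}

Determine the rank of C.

Row reduce to echelon form.
R2 ← R2 + (1/9)·R1: [0, 6, 2/3, 6, -43/9]
R3 ← R3 − (2/9)·R1: [0, 6, 2/3, 6, -49/9]
R3 ← R3 − R2: [0, 0, 0, 0, -2/3]
Echelon form has 3 nonzero rows, so rank(C) = 3.

3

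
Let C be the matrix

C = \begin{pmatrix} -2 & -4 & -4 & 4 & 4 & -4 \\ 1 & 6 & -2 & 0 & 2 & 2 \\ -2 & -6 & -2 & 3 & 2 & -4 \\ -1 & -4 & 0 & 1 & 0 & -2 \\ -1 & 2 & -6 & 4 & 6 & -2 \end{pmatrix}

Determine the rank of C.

Row reduce to echelon form.
R2 ← R2 + (1/2)·R1: [0, 4, -4, 2, 4, 0]
R3 ← R3 − R1: [0, -2, 2, -1, -2, 0]
R4 ← R4 − (1/2)·R1: [0, -2, 2, -1, -2, 0]
R5 ← R5 − (1/2)·R1: [0, 4, -4, 2, 4, 0]
R3 ← R3 + (1/2)·R2: [0, 0, 0, 0, 0, 0]
R4 ← R4 + (1/2)·R2: [0, 0, 0, 0, 0, 0]
R5 ← R5 − R2: [0, 0, 0, 0, 0, 0]
Echelon form has 2 nonzero rows, so rank(C) = 2.

2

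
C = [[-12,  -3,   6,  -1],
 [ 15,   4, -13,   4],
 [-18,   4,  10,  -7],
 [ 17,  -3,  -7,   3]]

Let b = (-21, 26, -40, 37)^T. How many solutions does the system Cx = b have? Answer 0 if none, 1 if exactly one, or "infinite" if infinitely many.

Row reduce the augmented matrix [C | b].
R2 ← R2 + (5/4)·R1: [0, 1/4, -11/2, 11/4, -1/4]
R3 ← R3 − (3/2)·R1: [0, 17/2, 1, -11/2, -17/2]
R4 ← R4 + (17/12)·R1: [0, -29/4, 3/2, 19/12, 29/4]
R3 ← R3 − (34)·R2: [0, 0, 188, -99, 0]
R4 ← R4 + (29)·R2: [0, 0, -158, 244/3, 0]
R4 ← R4 + (79/94)·R3: [0, 0, 0, -527/282, 0]
The echelon form has 4 nonzero rows, and every pivot lies in the first 4 columns, so rank(C) = rank([C|b]) = 4.
The system is consistent.
rank = 4 = number of unknowns, so the solution is unique.

1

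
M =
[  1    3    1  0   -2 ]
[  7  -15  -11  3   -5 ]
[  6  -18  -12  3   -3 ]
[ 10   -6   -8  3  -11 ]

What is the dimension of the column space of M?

2

Row reduce to echelon form.
R2 ← R2 − (7)·R1: [0, -36, -18, 3, 9]
R3 ← R3 − (6)·R1: [0, -36, -18, 3, 9]
R4 ← R4 − (10)·R1: [0, -36, -18, 3, 9]
R3 ← R3 − R2: [0, 0, 0, 0, 0]
R4 ← R4 − R2: [0, 0, 0, 0, 0]
Echelon form has 2 nonzero rows, so rank(M) = 2.
The column space has dimension equal to the rank: 2.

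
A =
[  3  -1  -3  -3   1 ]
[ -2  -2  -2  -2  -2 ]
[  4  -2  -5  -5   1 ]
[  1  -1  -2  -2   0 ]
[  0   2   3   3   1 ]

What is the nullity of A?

3

Row reduce to echelon form.
R2 ← R2 + (2/3)·R1: [0, -8/3, -4, -4, -4/3]
R3 ← R3 − (4/3)·R1: [0, -2/3, -1, -1, -1/3]
R4 ← R4 − (1/3)·R1: [0, -2/3, -1, -1, -1/3]
R3 ← R3 − (1/4)·R2: [0, 0, 0, 0, 0]
R4 ← R4 − (1/4)·R2: [0, 0, 0, 0, 0]
R5 ← R5 + (3/4)·R2: [0, 0, 0, 0, 0]
2 nonzero rows, so rank(A) = 2.
A has 5 columns; by rank–nullity, nullity = 5 − 2 = 3.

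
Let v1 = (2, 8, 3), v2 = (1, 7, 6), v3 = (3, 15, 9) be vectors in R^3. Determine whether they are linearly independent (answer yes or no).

no

Form the matrix with these vectors as rows and row reduce.
R2 ← R2 − (1/2)·R1: [0, 3, 9/2]
R3 ← R3 − (3/2)·R1: [0, 3, 9/2]
R3 ← R3 − R2: [0, 0, 0]
2 nonzero rows, so the 3 vectors span a space of dimension 2.
Since 2 < 3, the vectors are linearly dependent.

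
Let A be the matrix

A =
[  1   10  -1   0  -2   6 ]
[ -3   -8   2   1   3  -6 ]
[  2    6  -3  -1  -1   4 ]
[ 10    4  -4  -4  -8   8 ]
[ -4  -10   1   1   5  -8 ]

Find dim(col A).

3

Row reduce to echelon form.
R2 ← R2 + (3)·R1: [0, 22, -1, 1, -3, 12]
R3 ← R3 − (2)·R1: [0, -14, -1, -1, 3, -8]
R4 ← R4 − (10)·R1: [0, -96, 6, -4, 12, -52]
R5 ← R5 + (4)·R1: [0, 30, -3, 1, -3, 16]
R3 ← R3 + (7/11)·R2: [0, 0, -18/11, -4/11, 12/11, -4/11]
R4 ← R4 + (48/11)·R2: [0, 0, 18/11, 4/11, -12/11, 4/11]
R5 ← R5 − (15/11)·R2: [0, 0, -18/11, -4/11, 12/11, -4/11]
R4 ← R4 + R3: [0, 0, 0, 0, 0, 0]
R5 ← R5 − R3: [0, 0, 0, 0, 0, 0]
Echelon form has 3 nonzero rows, so rank(A) = 3.
The column space has dimension equal to the rank: 3.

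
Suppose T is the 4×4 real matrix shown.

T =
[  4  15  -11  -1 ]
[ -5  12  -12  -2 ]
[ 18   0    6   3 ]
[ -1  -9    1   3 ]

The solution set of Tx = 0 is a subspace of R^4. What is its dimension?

1

Row reduce to echelon form.
R2 ← R2 + (5/4)·R1: [0, 123/4, -103/4, -13/4]
R3 ← R3 − (9/2)·R1: [0, -135/2, 111/2, 15/2]
R4 ← R4 + (1/4)·R1: [0, -21/4, -7/4, 11/4]
R3 ← R3 + (90/41)·R2: [0, 0, -42/41, 15/41]
R4 ← R4 + (7/41)·R2: [0, 0, -252/41, 90/41]
R4 ← R4 − (6)·R3: [0, 0, 0, 0]
3 nonzero rows, so rank(T) = 3.
T has 4 columns; by rank–nullity, nullity = 4 − 3 = 1.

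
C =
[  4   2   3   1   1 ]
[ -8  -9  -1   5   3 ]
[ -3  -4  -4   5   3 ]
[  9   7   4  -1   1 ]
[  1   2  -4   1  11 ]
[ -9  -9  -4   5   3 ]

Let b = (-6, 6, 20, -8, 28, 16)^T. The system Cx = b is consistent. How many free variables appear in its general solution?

Row reduce the augmented matrix [C | b].
R2 ← R2 + (2)·R1: [0, -5, 5, 7, 5, -6]
R3 ← R3 + (3/4)·R1: [0, -5/2, -7/4, 23/4, 15/4, 31/2]
R4 ← R4 − (9/4)·R1: [0, 5/2, -11/4, -13/4, -5/4, 11/2]
R5 ← R5 − (1/4)·R1: [0, 3/2, -19/4, 3/4, 43/4, 59/2]
R6 ← R6 + (9/4)·R1: [0, -9/2, 11/4, 29/4, 21/4, 5/2]
R3 ← R3 − (1/2)·R2: [0, 0, -17/4, 9/4, 5/4, 37/2]
R4 ← R4 + (1/2)·R2: [0, 0, -1/4, 1/4, 5/4, 5/2]
R5 ← R5 + (3/10)·R2: [0, 0, -13/4, 57/20, 49/4, 277/10]
R6 ← R6 − (9/10)·R2: [0, 0, -7/4, 19/20, 3/4, 79/10]
R4 ← R4 − (1/17)·R3: [0, 0, 0, 2/17, 20/17, 24/17]
R5 ← R5 − (13/17)·R3: [0, 0, 0, 96/85, 192/17, 1152/85]
R6 ← R6 − (7/17)·R3: [0, 0, 0, 2/85, 4/17, 24/85]
R5 ← R5 − (48/5)·R4: [0, 0, 0, 0, 0, 0]
R6 ← R6 − (1/5)·R4: [0, 0, 0, 0, 0, 0]
The echelon form has 4 nonzero rows, and every pivot lies in the first 5 columns, so rank(C) = rank([C|b]) = 4.
The system is consistent.
Free variables = (unknowns) − (rank) = 5 − 4 = 1.

1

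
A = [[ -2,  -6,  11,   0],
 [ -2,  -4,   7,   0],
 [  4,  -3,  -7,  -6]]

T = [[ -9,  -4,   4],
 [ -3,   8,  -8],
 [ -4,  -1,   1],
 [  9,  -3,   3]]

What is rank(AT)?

First compute AT:
[[ -8, -51,  51],
 [  2, -31,  31],
 [-53, -15,  15]]
Now row reduce the product.
R2 ← R2 + (1/4)·R1: [0, -175/4, 175/4]
R3 ← R3 − (53/8)·R1: [0, 2583/8, -2583/8]
R3 ← R3 + (369/50)·R2: [0, 0, 0]
2 nonzero rows, so rank(AT) = 2.

2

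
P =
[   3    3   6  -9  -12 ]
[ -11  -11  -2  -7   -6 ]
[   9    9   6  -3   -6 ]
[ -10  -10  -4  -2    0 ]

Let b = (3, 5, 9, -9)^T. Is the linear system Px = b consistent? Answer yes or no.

no

Row reduce the augmented matrix [P | b].
R2 ← R2 + (11/3)·R1: [0, 0, 20, -40, -50, 16]
R3 ← R3 − (3)·R1: [0, 0, -12, 24, 30, 0]
R4 ← R4 + (10/3)·R1: [0, 0, 16, -32, -40, 1]
R3 ← R3 + (3/5)·R2: [0, 0, 0, 0, 0, 48/5]
R4 ← R4 − (4/5)·R2: [0, 0, 0, 0, 0, -59/5]
R4 ← R4 + (59/48)·R3: [0, 0, 0, 0, 0, 0]
The echelon form has 3 nonzero rows; the last pivot sits in the augmented column, so rank(P) = 2 but rank([P|b]) = 3.
Since the ranks differ, the system is inconsistent.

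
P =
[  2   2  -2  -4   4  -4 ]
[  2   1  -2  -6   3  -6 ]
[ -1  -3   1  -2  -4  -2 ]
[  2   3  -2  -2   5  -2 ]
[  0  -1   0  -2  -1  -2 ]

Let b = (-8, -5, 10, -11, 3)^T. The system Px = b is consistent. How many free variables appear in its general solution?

4

Row reduce the augmented matrix [P | b].
R2 ← R2 − R1: [0, -1, 0, -2, -1, -2, 3]
R3 ← R3 + (1/2)·R1: [0, -2, 0, -4, -2, -4, 6]
R4 ← R4 − R1: [0, 1, 0, 2, 1, 2, -3]
R3 ← R3 − (2)·R2: [0, 0, 0, 0, 0, 0, 0]
R4 ← R4 + R2: [0, 0, 0, 0, 0, 0, 0]
R5 ← R5 − R2: [0, 0, 0, 0, 0, 0, 0]
The echelon form has 2 nonzero rows, and every pivot lies in the first 6 columns, so rank(P) = rank([P|b]) = 2.
The system is consistent.
Free variables = (unknowns) − (rank) = 6 − 2 = 4.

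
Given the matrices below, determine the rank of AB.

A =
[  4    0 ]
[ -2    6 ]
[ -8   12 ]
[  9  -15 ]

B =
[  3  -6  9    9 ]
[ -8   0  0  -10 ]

2

First compute AB:
[[ 12, -24,  36,  36],
 [-54,  12, -18, -78],
 [-120,  48, -72, -192],
 [147, -54,  81, 231]]
Now row reduce the product.
R2 ← R2 + (9/2)·R1: [0, -96, 144, 84]
R3 ← R3 + (10)·R1: [0, -192, 288, 168]
R4 ← R4 − (49/4)·R1: [0, 240, -360, -210]
R3 ← R3 − (2)·R2: [0, 0, 0, 0]
R4 ← R4 + (5/2)·R2: [0, 0, 0, 0]
2 nonzero rows, so rank(AB) = 2.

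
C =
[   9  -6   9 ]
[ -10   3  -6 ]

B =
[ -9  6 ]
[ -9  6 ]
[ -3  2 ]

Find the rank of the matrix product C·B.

1

First compute CB:
[[-54,  36],
 [ 81, -54]]
Now row reduce the product.
R2 ← R2 + (3/2)·R1: [0, 0]
1 nonzero row, so rank(CB) = 1.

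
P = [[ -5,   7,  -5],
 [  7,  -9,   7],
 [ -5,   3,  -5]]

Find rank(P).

Row reduce to echelon form.
R2 ← R2 + (7/5)·R1: [0, 4/5, 0]
R3 ← R3 − R1: [0, -4, 0]
R3 ← R3 + (5)·R2: [0, 0, 0]
Echelon form has 2 nonzero rows, so rank(P) = 2.

2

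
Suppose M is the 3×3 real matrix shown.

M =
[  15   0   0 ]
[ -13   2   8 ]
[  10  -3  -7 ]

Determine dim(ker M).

Row reduce to echelon form.
R2 ← R2 + (13/15)·R1: [0, 2, 8]
R3 ← R3 − (2/3)·R1: [0, -3, -7]
R3 ← R3 + (3/2)·R2: [0, 0, 5]
3 nonzero rows, so rank(M) = 3.
M has 3 columns; by rank–nullity, nullity = 3 − 3 = 0.

0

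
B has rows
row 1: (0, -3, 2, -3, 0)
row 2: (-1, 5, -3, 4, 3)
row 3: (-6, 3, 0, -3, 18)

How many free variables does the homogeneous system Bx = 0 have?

3

Row reduce to echelon form.
Swap R1 ↔ R2
R3 ← R3 − (6)·R1: [0, -27, 18, -27, 0]
R3 ← R3 − (9)·R2: [0, 0, 0, 0, 0]
2 nonzero rows, so rank(B) = 2.
B has 5 columns; by rank–nullity, nullity = 5 − 2 = 3.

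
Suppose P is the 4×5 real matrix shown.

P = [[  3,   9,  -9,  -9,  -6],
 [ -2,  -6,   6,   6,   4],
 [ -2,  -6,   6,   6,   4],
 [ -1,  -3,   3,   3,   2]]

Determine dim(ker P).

Row reduce to echelon form.
R2 ← R2 + (2/3)·R1: [0, 0, 0, 0, 0]
R3 ← R3 + (2/3)·R1: [0, 0, 0, 0, 0]
R4 ← R4 + (1/3)·R1: [0, 0, 0, 0, 0]
1 nonzero row, so rank(P) = 1.
P has 5 columns; by rank–nullity, nullity = 5 − 1 = 4.

4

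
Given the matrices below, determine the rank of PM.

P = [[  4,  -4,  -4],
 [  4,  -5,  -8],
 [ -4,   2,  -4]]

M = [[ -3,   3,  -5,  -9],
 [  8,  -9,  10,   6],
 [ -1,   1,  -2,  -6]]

First compute PM:
[[-40,  44, -52, -36],
 [-44,  49, -54, -18],
 [ 32, -34,  48,  72]]
Now row reduce the product.
R2 ← R2 − (11/10)·R1: [0, 3/5, 16/5, 108/5]
R3 ← R3 + (4/5)·R1: [0, 6/5, 32/5, 216/5]
R3 ← R3 − (2)·R2: [0, 0, 0, 0]
2 nonzero rows, so rank(PM) = 2.

2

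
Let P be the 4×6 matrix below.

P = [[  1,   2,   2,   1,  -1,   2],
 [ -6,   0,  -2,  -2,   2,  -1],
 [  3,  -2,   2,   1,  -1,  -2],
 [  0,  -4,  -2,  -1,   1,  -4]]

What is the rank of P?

3

Row reduce to echelon form.
R2 ← R2 + (6)·R1: [0, 12, 10, 4, -4, 11]
R3 ← R3 − (3)·R1: [0, -8, -4, -2, 2, -8]
R3 ← R3 + (2/3)·R2: [0, 0, 8/3, 2/3, -2/3, -2/3]
R4 ← R4 + (1/3)·R2: [0, 0, 4/3, 1/3, -1/3, -1/3]
R4 ← R4 − (1/2)·R3: [0, 0, 0, 0, 0, 0]
Echelon form has 3 nonzero rows, so rank(P) = 3.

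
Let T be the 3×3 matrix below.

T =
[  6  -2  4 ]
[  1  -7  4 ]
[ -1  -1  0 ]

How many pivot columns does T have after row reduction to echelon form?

Row reduce to echelon form.
R2 ← R2 − (1/6)·R1: [0, -20/3, 10/3]
R3 ← R3 + (1/6)·R1: [0, -4/3, 2/3]
R3 ← R3 − (1/5)·R2: [0, 0, 0]
Echelon form has 2 nonzero rows, so rank(T) = 2.
Each nonzero row contributes one pivot column: 2 pivot columns.

2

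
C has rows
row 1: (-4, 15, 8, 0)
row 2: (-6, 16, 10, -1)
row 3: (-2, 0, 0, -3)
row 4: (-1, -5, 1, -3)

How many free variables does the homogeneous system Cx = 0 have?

0

Row reduce to echelon form.
R2 ← R2 − (3/2)·R1: [0, -13/2, -2, -1]
R3 ← R3 − (1/2)·R1: [0, -15/2, -4, -3]
R4 ← R4 − (1/4)·R1: [0, -35/4, -1, -3]
R3 ← R3 − (15/13)·R2: [0, 0, -22/13, -24/13]
R4 ← R4 − (35/26)·R2: [0, 0, 22/13, -43/26]
R4 ← R4 + R3: [0, 0, 0, -7/2]
4 nonzero rows, so rank(C) = 4.
C has 4 columns; by rank–nullity, nullity = 4 − 4 = 0.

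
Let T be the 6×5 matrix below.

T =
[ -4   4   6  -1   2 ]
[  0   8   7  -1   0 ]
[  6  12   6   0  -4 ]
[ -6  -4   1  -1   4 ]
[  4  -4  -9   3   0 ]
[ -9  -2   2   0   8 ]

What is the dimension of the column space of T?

Row reduce to echelon form.
R3 ← R3 + (3/2)·R1: [0, 18, 15, -3/2, -1]
R4 ← R4 − (3/2)·R1: [0, -10, -8, 1/2, 1]
R5 ← R5 + R1: [0, 0, -3, 2, 2]
R6 ← R6 − (9/4)·R1: [0, -11, -23/2, 9/4, 7/2]
R3 ← R3 − (9/4)·R2: [0, 0, -3/4, 3/4, -1]
R4 ← R4 + (5/4)·R2: [0, 0, 3/4, -3/4, 1]
R6 ← R6 + (11/8)·R2: [0, 0, -15/8, 7/8, 7/2]
R4 ← R4 + R3: [0, 0, 0, 0, 0]
R5 ← R5 − (4)·R3: [0, 0, 0, -1, 6]
R6 ← R6 − (5/2)·R3: [0, 0, 0, -1, 6]
Swap R4 ↔ R5
R6 ← R6 − R4: [0, 0, 0, 0, 0]
Echelon form has 4 nonzero rows, so rank(T) = 4.
The column space has dimension equal to the rank: 4.

4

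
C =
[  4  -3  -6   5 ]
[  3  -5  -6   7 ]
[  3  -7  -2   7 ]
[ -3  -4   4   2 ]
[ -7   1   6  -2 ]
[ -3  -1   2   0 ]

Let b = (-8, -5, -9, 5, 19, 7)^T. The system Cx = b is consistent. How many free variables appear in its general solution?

Row reduce the augmented matrix [C | b].
R2 ← R2 − (3/4)·R1: [0, -11/4, -3/2, 13/4, 1]
R3 ← R3 − (3/4)·R1: [0, -19/4, 5/2, 13/4, -3]
R4 ← R4 + (3/4)·R1: [0, -25/4, -1/2, 23/4, -1]
R5 ← R5 + (7/4)·R1: [0, -17/4, -9/2, 27/4, 5]
R6 ← R6 + (3/4)·R1: [0, -13/4, -5/2, 15/4, 1]
R3 ← R3 − (19/11)·R2: [0, 0, 56/11, -26/11, -52/11]
R4 ← R4 − (25/11)·R2: [0, 0, 32/11, -18/11, -36/11]
R5 ← R5 − (17/11)·R2: [0, 0, -24/11, 19/11, 38/11]
R6 ← R6 − (13/11)·R2: [0, 0, -8/11, -1/11, -2/11]
R4 ← R4 − (4/7)·R3: [0, 0, 0, -2/7, -4/7]
R5 ← R5 + (3/7)·R3: [0, 0, 0, 5/7, 10/7]
R6 ← R6 + (1/7)·R3: [0, 0, 0, -3/7, -6/7]
R5 ← R5 + (5/2)·R4: [0, 0, 0, 0, 0]
R6 ← R6 − (3/2)·R4: [0, 0, 0, 0, 0]
The echelon form has 4 nonzero rows, and every pivot lies in the first 4 columns, so rank(C) = rank([C|b]) = 4.
The system is consistent.
Free variables = (unknowns) − (rank) = 4 − 4 = 0.

0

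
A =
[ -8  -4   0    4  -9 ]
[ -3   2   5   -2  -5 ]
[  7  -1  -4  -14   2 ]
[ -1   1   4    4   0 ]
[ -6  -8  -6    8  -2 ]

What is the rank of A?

Row reduce to echelon form.
R2 ← R2 − (3/8)·R1: [0, 7/2, 5, -7/2, -13/8]
R3 ← R3 + (7/8)·R1: [0, -9/2, -4, -21/2, -47/8]
R4 ← R4 − (1/8)·R1: [0, 3/2, 4, 7/2, 9/8]
R5 ← R5 − (3/4)·R1: [0, -5, -6, 5, 19/4]
R3 ← R3 + (9/7)·R2: [0, 0, 17/7, -15, -223/28]
R4 ← R4 − (3/7)·R2: [0, 0, 13/7, 5, 51/28]
R5 ← R5 + (10/7)·R2: [0, 0, 8/7, 0, 17/7]
R4 ← R4 − (13/17)·R3: [0, 0, 0, 280/17, 269/34]
R5 ← R5 − (8/17)·R3: [0, 0, 0, 120/17, 105/17]
R5 ← R5 − (3/7)·R4: [0, 0, 0, 0, 39/14]
Echelon form has 5 nonzero rows, so rank(A) = 5.

5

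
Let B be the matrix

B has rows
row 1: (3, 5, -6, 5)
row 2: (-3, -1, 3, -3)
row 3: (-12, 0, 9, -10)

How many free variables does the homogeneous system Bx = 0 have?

2

Row reduce to echelon form.
R2 ← R2 + R1: [0, 4, -3, 2]
R3 ← R3 + (4)·R1: [0, 20, -15, 10]
R3 ← R3 − (5)·R2: [0, 0, 0, 0]
2 nonzero rows, so rank(B) = 2.
B has 4 columns; by rank–nullity, nullity = 4 − 2 = 2.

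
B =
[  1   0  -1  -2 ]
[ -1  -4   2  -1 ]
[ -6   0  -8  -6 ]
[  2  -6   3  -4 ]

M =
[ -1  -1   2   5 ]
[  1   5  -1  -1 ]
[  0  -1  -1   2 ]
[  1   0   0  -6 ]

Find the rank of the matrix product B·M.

3

First compute BM:
[[ -3,   0,   3,  15],
 [ -4, -21,   0,   9],
 [  0,  14,  -4, -10],
 [-12, -35,   7,  46]]
Now row reduce the product.
R2 ← R2 − (4/3)·R1: [0, -21, -4, -11]
R4 ← R4 − (4)·R1: [0, -35, -5, -14]
R3 ← R3 + (2/3)·R2: [0, 0, -20/3, -52/3]
R4 ← R4 − (5/3)·R2: [0, 0, 5/3, 13/3]
R4 ← R4 + (1/4)·R3: [0, 0, 0, 0]
3 nonzero rows, so rank(BM) = 3.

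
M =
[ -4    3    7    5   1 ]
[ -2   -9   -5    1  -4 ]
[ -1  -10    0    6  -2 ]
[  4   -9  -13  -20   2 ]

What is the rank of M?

Row reduce to echelon form.
R2 ← R2 − (1/2)·R1: [0, -21/2, -17/2, -3/2, -9/2]
R3 ← R3 − (1/4)·R1: [0, -43/4, -7/4, 19/4, -9/4]
R4 ← R4 + R1: [0, -6, -6, -15, 3]
R3 ← R3 − (43/42)·R2: [0, 0, 146/21, 44/7, 33/14]
R4 ← R4 − (4/7)·R2: [0, 0, -8/7, -99/7, 39/7]
R4 ← R4 + (12/73)·R3: [0, 0, 0, -957/73, 435/73]
Echelon form has 4 nonzero rows, so rank(M) = 4.

4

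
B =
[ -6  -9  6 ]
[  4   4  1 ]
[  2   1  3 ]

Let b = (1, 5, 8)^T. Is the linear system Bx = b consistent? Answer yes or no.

no

Row reduce the augmented matrix [B | b].
R2 ← R2 + (2/3)·R1: [0, -2, 5, 17/3]
R3 ← R3 + (1/3)·R1: [0, -2, 5, 25/3]
R3 ← R3 − R2: [0, 0, 0, 8/3]
The echelon form has 3 nonzero rows; the last pivot sits in the augmented column, so rank(B) = 2 but rank([B|b]) = 3.
Since the ranks differ, the system is inconsistent.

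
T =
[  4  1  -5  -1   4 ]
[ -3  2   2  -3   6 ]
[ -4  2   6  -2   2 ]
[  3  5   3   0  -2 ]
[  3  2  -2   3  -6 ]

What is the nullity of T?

Row reduce to echelon form.
R2 ← R2 + (3/4)·R1: [0, 11/4, -7/4, -15/4, 9]
R3 ← R3 + R1: [0, 3, 1, -3, 6]
R4 ← R4 − (3/4)·R1: [0, 17/4, 27/4, 3/4, -5]
R5 ← R5 − (3/4)·R1: [0, 5/4, 7/4, 15/4, -9]
R3 ← R3 − (12/11)·R2: [0, 0, 32/11, 12/11, -42/11]
R4 ← R4 − (17/11)·R2: [0, 0, 104/11, 72/11, -208/11]
R5 ← R5 − (5/11)·R2: [0, 0, 28/11, 60/11, -144/11]
R4 ← R4 − (13/4)·R3: [0, 0, 0, 3, -13/2]
R5 ← R5 − (7/8)·R3: [0, 0, 0, 9/2, -39/4]
R5 ← R5 − (3/2)·R4: [0, 0, 0, 0, 0]
4 nonzero rows, so rank(T) = 4.
T has 5 columns; by rank–nullity, nullity = 5 − 4 = 1.

1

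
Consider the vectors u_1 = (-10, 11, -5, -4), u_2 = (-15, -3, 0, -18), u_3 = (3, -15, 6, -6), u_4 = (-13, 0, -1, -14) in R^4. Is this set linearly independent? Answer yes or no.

no

Form the matrix with these vectors as rows and row reduce.
R2 ← R2 − (3/2)·R1: [0, -39/2, 15/2, -12]
R3 ← R3 + (3/10)·R1: [0, -117/10, 9/2, -36/5]
R4 ← R4 − (13/10)·R1: [0, -143/10, 11/2, -44/5]
R3 ← R3 − (3/5)·R2: [0, 0, 0, 0]
R4 ← R4 − (11/15)·R2: [0, 0, 0, 0]
2 nonzero rows, so the 4 vectors span a space of dimension 2.
Since 2 < 4, the vectors are linearly dependent.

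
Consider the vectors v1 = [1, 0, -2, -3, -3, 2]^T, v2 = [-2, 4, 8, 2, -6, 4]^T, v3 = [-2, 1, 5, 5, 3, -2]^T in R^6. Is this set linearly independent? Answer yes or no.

Form the matrix with these vectors as rows and row reduce.
R2 ← R2 + (2)·R1: [0, 4, 4, -4, -12, 8]
R3 ← R3 + (2)·R1: [0, 1, 1, -1, -3, 2]
R3 ← R3 − (1/4)·R2: [0, 0, 0, 0, 0, 0]
2 nonzero rows, so the 3 vectors span a space of dimension 2.
Since 2 < 3, the vectors are linearly dependent.

no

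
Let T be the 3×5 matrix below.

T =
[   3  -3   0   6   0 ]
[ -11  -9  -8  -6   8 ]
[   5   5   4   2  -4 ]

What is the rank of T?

Row reduce to echelon form.
R2 ← R2 + (11/3)·R1: [0, -20, -8, 16, 8]
R3 ← R3 − (5/3)·R1: [0, 10, 4, -8, -4]
R3 ← R3 + (1/2)·R2: [0, 0, 0, 0, 0]
Echelon form has 2 nonzero rows, so rank(T) = 2.

2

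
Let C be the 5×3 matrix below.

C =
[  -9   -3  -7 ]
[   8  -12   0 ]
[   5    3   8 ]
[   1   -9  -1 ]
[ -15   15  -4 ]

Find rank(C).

3

Row reduce to echelon form.
R2 ← R2 + (8/9)·R1: [0, -44/3, -56/9]
R3 ← R3 + (5/9)·R1: [0, 4/3, 37/9]
R4 ← R4 + (1/9)·R1: [0, -28/3, -16/9]
R5 ← R5 − (5/3)·R1: [0, 20, 23/3]
R3 ← R3 + (1/11)·R2: [0, 0, 39/11]
R4 ← R4 − (7/11)·R2: [0, 0, 24/11]
R5 ← R5 + (15/11)·R2: [0, 0, -9/11]
R4 ← R4 − (8/13)·R3: [0, 0, 0]
R5 ← R5 + (3/13)·R3: [0, 0, 0]
Echelon form has 3 nonzero rows, so rank(C) = 3.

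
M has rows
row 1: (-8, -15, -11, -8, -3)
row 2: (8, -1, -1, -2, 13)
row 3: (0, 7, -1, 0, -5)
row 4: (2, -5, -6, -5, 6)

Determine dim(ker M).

2

Row reduce to echelon form.
R2 ← R2 + R1: [0, -16, -12, -10, 10]
R4 ← R4 + (1/4)·R1: [0, -35/4, -35/4, -7, 21/4]
R3 ← R3 + (7/16)·R2: [0, 0, -25/4, -35/8, -5/8]
R4 ← R4 − (35/64)·R2: [0, 0, -35/16, -49/32, -7/32]
R4 ← R4 − (7/20)·R3: [0, 0, 0, 0, 0]
3 nonzero rows, so rank(M) = 3.
M has 5 columns; by rank–nullity, nullity = 5 − 3 = 2.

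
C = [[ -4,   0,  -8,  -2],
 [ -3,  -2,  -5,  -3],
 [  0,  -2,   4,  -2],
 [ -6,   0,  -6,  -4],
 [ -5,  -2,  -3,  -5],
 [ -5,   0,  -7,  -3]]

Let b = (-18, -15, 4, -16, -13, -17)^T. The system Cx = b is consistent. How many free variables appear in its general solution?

1

Row reduce the augmented matrix [C | b].
R2 ← R2 − (3/4)·R1: [0, -2, 1, -3/2, -3/2]
R4 ← R4 − (3/2)·R1: [0, 0, 6, -1, 11]
R5 ← R5 − (5/4)·R1: [0, -2, 7, -5/2, 19/2]
R6 ← R6 − (5/4)·R1: [0, 0, 3, -1/2, 11/2]
R3 ← R3 − R2: [0, 0, 3, -1/2, 11/2]
R5 ← R5 − R2: [0, 0, 6, -1, 11]
R4 ← R4 − (2)·R3: [0, 0, 0, 0, 0]
R5 ← R5 − (2)·R3: [0, 0, 0, 0, 0]
R6 ← R6 − R3: [0, 0, 0, 0, 0]
The echelon form has 3 nonzero rows, and every pivot lies in the first 4 columns, so rank(C) = rank([C|b]) = 3.
The system is consistent.
Free variables = (unknowns) − (rank) = 4 − 3 = 1.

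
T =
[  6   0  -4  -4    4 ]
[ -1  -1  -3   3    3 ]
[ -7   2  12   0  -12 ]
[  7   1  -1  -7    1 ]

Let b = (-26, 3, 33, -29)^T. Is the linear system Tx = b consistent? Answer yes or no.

yes

Row reduce the augmented matrix [T | b].
R2 ← R2 + (1/6)·R1: [0, -1, -11/3, 7/3, 11/3, -4/3]
R3 ← R3 + (7/6)·R1: [0, 2, 22/3, -14/3, -22/3, 8/3]
R4 ← R4 − (7/6)·R1: [0, 1, 11/3, -7/3, -11/3, 4/3]
R3 ← R3 + (2)·R2: [0, 0, 0, 0, 0, 0]
R4 ← R4 + R2: [0, 0, 0, 0, 0, 0]
The echelon form has 2 nonzero rows, and every pivot lies in the first 5 columns, so rank(T) = rank([T|b]) = 2.
The system is consistent.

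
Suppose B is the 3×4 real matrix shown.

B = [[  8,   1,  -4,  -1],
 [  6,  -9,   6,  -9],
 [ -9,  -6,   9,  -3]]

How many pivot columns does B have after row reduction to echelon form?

Row reduce to echelon form.
R2 ← R2 − (3/4)·R1: [0, -39/4, 9, -33/4]
R3 ← R3 + (9/8)·R1: [0, -39/8, 9/2, -33/8]
R3 ← R3 − (1/2)·R2: [0, 0, 0, 0]
Echelon form has 2 nonzero rows, so rank(B) = 2.
Each nonzero row contributes one pivot column: 2 pivot columns.

2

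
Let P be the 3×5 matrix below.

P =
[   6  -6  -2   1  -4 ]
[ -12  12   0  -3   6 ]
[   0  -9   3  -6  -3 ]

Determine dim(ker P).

2

Row reduce to echelon form.
R2 ← R2 + (2)·R1: [0, 0, -4, -1, -2]
Swap R2 ↔ R3
3 nonzero rows, so rank(P) = 3.
P has 5 columns; by rank–nullity, nullity = 5 − 3 = 2.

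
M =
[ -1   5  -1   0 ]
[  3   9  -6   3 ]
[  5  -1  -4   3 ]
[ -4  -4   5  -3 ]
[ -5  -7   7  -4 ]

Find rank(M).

Row reduce to echelon form.
R2 ← R2 + (3)·R1: [0, 24, -9, 3]
R3 ← R3 + (5)·R1: [0, 24, -9, 3]
R4 ← R4 − (4)·R1: [0, -24, 9, -3]
R5 ← R5 − (5)·R1: [0, -32, 12, -4]
R3 ← R3 − R2: [0, 0, 0, 0]
R4 ← R4 + R2: [0, 0, 0, 0]
R5 ← R5 + (4/3)·R2: [0, 0, 0, 0]
Echelon form has 2 nonzero rows, so rank(M) = 2.

2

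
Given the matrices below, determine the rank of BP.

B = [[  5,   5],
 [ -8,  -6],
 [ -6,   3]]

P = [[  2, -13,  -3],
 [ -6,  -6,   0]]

First compute BP:
[[-20, -95, -15],
 [ 20, 140,  24],
 [-30,  60,  18]]
Now row reduce the product.
R2 ← R2 + R1: [0, 45, 9]
R3 ← R3 − (3/2)·R1: [0, 405/2, 81/2]
R3 ← R3 − (9/2)·R2: [0, 0, 0]
2 nonzero rows, so rank(BP) = 2.

2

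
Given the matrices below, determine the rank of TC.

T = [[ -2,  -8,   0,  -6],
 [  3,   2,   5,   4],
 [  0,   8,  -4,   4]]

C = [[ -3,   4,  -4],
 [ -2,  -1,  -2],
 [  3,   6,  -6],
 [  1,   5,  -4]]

First compute TC:
[[ 16, -30,  48],
 [  6,  60, -62],
 [-24, -12,  -8]]
Now row reduce the product.
R2 ← R2 − (3/8)·R1: [0, 285/4, -80]
R3 ← R3 + (3/2)·R1: [0, -57, 64]
R3 ← R3 + (4/5)·R2: [0, 0, 0]
2 nonzero rows, so rank(TC) = 2.

2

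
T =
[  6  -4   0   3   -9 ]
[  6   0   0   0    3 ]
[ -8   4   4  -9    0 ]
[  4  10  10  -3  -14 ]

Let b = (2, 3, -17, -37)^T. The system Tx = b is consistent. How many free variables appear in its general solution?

1

Row reduce the augmented matrix [T | b].
R2 ← R2 − R1: [0, 4, 0, -3, 12, 1]
R3 ← R3 + (4/3)·R1: [0, -4/3, 4, -5, -12, -43/3]
R4 ← R4 − (2/3)·R1: [0, 38/3, 10, -5, -8, -115/3]
R3 ← R3 + (1/3)·R2: [0, 0, 4, -6, -8, -14]
R4 ← R4 − (19/6)·R2: [0, 0, 10, 9/2, -46, -83/2]
R4 ← R4 − (5/2)·R3: [0, 0, 0, 39/2, -26, -13/2]
The echelon form has 4 nonzero rows, and every pivot lies in the first 5 columns, so rank(T) = rank([T|b]) = 4.
The system is consistent.
Free variables = (unknowns) − (rank) = 5 − 4 = 1.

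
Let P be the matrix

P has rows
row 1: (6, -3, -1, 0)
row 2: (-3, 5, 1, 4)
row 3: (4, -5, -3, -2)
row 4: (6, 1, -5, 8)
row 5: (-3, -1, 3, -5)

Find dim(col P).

Row reduce to echelon form.
R2 ← R2 + (1/2)·R1: [0, 7/2, 1/2, 4]
R3 ← R3 − (2/3)·R1: [0, -3, -7/3, -2]
R4 ← R4 − R1: [0, 4, -4, 8]
R5 ← R5 + (1/2)·R1: [0, -5/2, 5/2, -5]
R3 ← R3 + (6/7)·R2: [0, 0, -40/21, 10/7]
R4 ← R4 − (8/7)·R2: [0, 0, -32/7, 24/7]
R5 ← R5 + (5/7)·R2: [0, 0, 20/7, -15/7]
R4 ← R4 − (12/5)·R3: [0, 0, 0, 0]
R5 ← R5 + (3/2)·R3: [0, 0, 0, 0]
Echelon form has 3 nonzero rows, so rank(P) = 3.
The column space has dimension equal to the rank: 3.

3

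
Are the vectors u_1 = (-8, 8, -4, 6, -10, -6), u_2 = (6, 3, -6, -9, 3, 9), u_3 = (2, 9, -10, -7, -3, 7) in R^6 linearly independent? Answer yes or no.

no

Form the matrix with these vectors as rows and row reduce.
R2 ← R2 + (3/4)·R1: [0, 9, -9, -9/2, -9/2, 9/2]
R3 ← R3 + (1/4)·R1: [0, 11, -11, -11/2, -11/2, 11/2]
R3 ← R3 − (11/9)·R2: [0, 0, 0, 0, 0, 0]
2 nonzero rows, so the 3 vectors span a space of dimension 2.
Since 2 < 3, the vectors are linearly dependent.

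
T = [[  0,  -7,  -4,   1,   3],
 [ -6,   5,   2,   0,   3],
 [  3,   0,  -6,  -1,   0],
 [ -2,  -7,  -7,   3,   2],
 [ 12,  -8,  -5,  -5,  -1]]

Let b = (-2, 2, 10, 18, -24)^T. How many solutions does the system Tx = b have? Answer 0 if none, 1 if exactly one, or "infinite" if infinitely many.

1

Row reduce the augmented matrix [T | b].
Swap R1 ↔ R2
R3 ← R3 + (1/2)·R1: [0, 5/2, -5, -1, 3/2, 11]
R4 ← R4 − (1/3)·R1: [0, -26/3, -23/3, 3, 1, 52/3]
R5 ← R5 + (2)·R1: [0, 2, -1, -5, 5, -20]
R3 ← R3 + (5/14)·R2: [0, 0, -45/7, -9/14, 18/7, 72/7]
R4 ← R4 − (26/21)·R2: [0, 0, -19/7, 37/21, -19/7, 416/21]
R5 ← R5 + (2/7)·R2: [0, 0, -15/7, -33/7, 41/7, -144/7]
R4 ← R4 − (19/45)·R3: [0, 0, 0, 61/30, -19/5, 232/15]
R5 ← R5 − (1/3)·R3: [0, 0, 0, -9/2, 5, -24]
R5 ← R5 + (135/61)·R4: [0, 0, 0, 0, -208/61, 624/61]
The echelon form has 5 nonzero rows, and every pivot lies in the first 5 columns, so rank(T) = rank([T|b]) = 5.
The system is consistent.
rank = 5 = number of unknowns, so the solution is unique.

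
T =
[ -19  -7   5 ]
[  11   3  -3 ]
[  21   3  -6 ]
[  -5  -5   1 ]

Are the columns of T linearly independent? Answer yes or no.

no

Row reduce T to echelon form.
R2 ← R2 + (11/19)·R1: [0, -20/19, -2/19]
R3 ← R3 + (21/19)·R1: [0, -90/19, -9/19]
R4 ← R4 − (5/19)·R1: [0, -60/19, -6/19]
R3 ← R3 − (9/2)·R2: [0, 0, 0]
R4 ← R4 − (3)·R2: [0, 0, 0]
2 pivots among 3 columns.
Only 2 < 3 pivot columns, so the columns are linearly dependent.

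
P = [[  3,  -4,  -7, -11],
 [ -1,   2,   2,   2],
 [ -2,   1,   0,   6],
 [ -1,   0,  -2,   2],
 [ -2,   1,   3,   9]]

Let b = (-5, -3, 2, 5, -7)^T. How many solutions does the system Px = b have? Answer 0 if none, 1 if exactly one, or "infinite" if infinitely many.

0

Row reduce the augmented matrix [P | b].
R2 ← R2 + (1/3)·R1: [0, 2/3, -1/3, -5/3, -14/3]
R3 ← R3 + (2/3)·R1: [0, -5/3, -14/3, -4/3, -4/3]
R4 ← R4 + (1/3)·R1: [0, -4/3, -13/3, -5/3, 10/3]
R5 ← R5 + (2/3)·R1: [0, -5/3, -5/3, 5/3, -31/3]
R3 ← R3 + (5/2)·R2: [0, 0, -11/2, -11/2, -13]
R4 ← R4 + (2)·R2: [0, 0, -5, -5, -6]
R5 ← R5 + (5/2)·R2: [0, 0, -5/2, -5/2, -22]
R4 ← R4 − (10/11)·R3: [0, 0, 0, 0, 64/11]
R5 ← R5 − (5/11)·R3: [0, 0, 0, 0, -177/11]
R5 ← R5 + (177/64)·R4: [0, 0, 0, 0, 0]
The echelon form has 4 nonzero rows; the last pivot sits in the augmented column, so rank(P) = 3 but rank([P|b]) = 4.
Since the ranks differ, the system is inconsistent.
It has no solutions.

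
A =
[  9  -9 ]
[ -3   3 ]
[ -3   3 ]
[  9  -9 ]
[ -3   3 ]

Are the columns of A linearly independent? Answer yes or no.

no

Row reduce A to echelon form.
R2 ← R2 + (1/3)·R1: [0, 0]
R3 ← R3 + (1/3)·R1: [0, 0]
R4 ← R4 − R1: [0, 0]
R5 ← R5 + (1/3)·R1: [0, 0]
1 pivot among 2 columns.
Only 1 < 2 pivot columns, so the columns are linearly dependent.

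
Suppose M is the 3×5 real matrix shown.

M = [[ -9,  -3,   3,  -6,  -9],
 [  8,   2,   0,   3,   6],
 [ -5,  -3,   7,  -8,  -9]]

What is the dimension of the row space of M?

Row reduce to echelon form.
R2 ← R2 + (8/9)·R1: [0, -2/3, 8/3, -7/3, -2]
R3 ← R3 − (5/9)·R1: [0, -4/3, 16/3, -14/3, -4]
R3 ← R3 − (2)·R2: [0, 0, 0, 0, 0]
Echelon form has 2 nonzero rows, so rank(M) = 2.
The row space has dimension equal to the rank: 2.

2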